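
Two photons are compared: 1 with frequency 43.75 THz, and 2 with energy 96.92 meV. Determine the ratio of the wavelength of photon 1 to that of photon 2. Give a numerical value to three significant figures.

λ_1 = 6.852 × 10^-6 m (from frequency = 43.75 THz, via λ = c/f).
λ_2 = 1.279 × 10^-5 m (from energy = 96.92 meV, via λ = hc/E).
Ratio = 6.852 × 10^-6 / 1.279 × 10^-5 = 0.536.

0.536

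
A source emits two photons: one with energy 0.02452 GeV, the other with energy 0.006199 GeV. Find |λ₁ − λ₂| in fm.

149 fm

Using λ = hc/E: λ₁ = 5.0565e-14 m, λ₂ = 2.0001e-13 m.
|Δλ| = |5.0565e-14 − 2.0001e-13| = 1.49e-13 m = 149 fm.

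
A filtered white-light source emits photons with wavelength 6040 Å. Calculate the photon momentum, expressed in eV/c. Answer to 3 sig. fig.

Take h = 6.62607015e-34 J·s, c = 2.99792458e8 m/s, 1 eV = 1.602176634e-19 J.
Convert to SI: λ = 6040 Å = 6.04e-7 m.
The photon relation is p = h/λ, giving p = 1.097e-27 kg·m/s.
Converting to eV/c: p = 2.053 eV/c ≈ 2.05 eV/c.

2.05 eV/c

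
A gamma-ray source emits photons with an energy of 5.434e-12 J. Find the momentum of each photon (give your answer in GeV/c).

0.0339 GeV/c

(c = 2.99792458e8 m/s, 1 eV = 1.602176634e-19 J.)
For a photon p = E/c, so p = 1.813e-20 kg·m/s.
Converting to GeV/c: p = 0.03392 GeV/c ≈ 0.0339 GeV/c.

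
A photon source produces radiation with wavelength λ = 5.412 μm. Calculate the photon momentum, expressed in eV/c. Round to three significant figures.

In SI units: λ = 5.412 μm = 5.412·10^-6 m.
The photon relation is p = h/λ, giving p = 1.224·10^-28 kg·m/s.
Converting to eV/c: p = 0.2291 eV/c ≈ 0.229 eV/c.

0.229 eV/c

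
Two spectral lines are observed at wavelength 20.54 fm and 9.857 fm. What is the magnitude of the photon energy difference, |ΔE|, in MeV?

Using E = hc/λ: E₁ = 9.6711e-12 J, E₂ = 2.0153e-11 J.
|ΔE| = |9.6711e-12 − 2.0153e-11| = 1.05e-11 J = 65.4 MeV.

65.4 MeV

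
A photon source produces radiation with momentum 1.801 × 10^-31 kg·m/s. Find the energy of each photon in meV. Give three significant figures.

0.337 meV

(c = 2.99792458 × 10^8 m/s, 1 eV = 1.602176634 × 10^-19 J.)
Apply E = pc: E = 5.399 × 10^-23 J.
Converting to meV: E = 0.3370 meV ≈ 0.337 meV.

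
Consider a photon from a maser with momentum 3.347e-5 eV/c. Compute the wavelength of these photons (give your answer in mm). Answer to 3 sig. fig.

Convert to SI: p = 3.347e-5 eV/c = 1.7887e-32 kg·m/s.
For a photon λ = h/p, so λ = 0.03704 m.
Converting to mm: λ = 37.04 mm ≈ 37.0 mm.

37.0 mm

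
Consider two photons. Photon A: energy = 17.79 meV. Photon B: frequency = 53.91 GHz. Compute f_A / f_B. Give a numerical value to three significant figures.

f_A = 4.302 × 10^12 Hz (from energy = 17.79 meV, via f = E/h).
f_B = 5.391 × 10^10 Hz (from frequency = 53.91 GHz, via f given directly).
Ratio = 4.302 × 10^12 / 5.391 × 10^10 = 79.8.

79.8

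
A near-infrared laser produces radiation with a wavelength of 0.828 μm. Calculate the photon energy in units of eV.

1.50 eV

Use h = 6.62607015e-34 J·s, c = 2.99792458e8 m/s, 1 eV = 1.602176634e-19 J.
First convert: λ = 0.828 μm = 8.28e-7 m.
The photon relation is E = hc/λ, giving E = 2.399e-19 J.
Converting to eV: E = 1.497 eV ≈ 1.50 eV.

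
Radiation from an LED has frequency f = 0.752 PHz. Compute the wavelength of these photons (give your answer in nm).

In SI units: f = 0.752 PHz = 7.52e14 Hz.
Since λ = c/f for a photon, λ = 3.987e-7 m.
Converting to nm: λ = 398.7 nm ≈ 399 nm.

399 nm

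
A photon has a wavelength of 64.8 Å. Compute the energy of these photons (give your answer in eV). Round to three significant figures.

191 eV

Use h = 6.62607015 × 10^-34 J·s, c = 2.99792458 × 10^8 m/s, 1 eV = 1.602176634 × 10^-19 J.
Convert to SI: λ = 64.8 Å = 6.48 × 10^-9 m.
Since E = hc/λ for a photon, E = 3.066 × 10^-17 J.
Converting to eV: E = 191.3 eV ≈ 191 eV.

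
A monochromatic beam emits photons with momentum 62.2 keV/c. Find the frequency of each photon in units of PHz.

1.50 × 10^4 PHz

In SI units: p = 62.2 keV/c = 3.3241 × 10^-23 kg·m/s.
Apply f = pc/h: f = 1.504 × 10^19 Hz.
Converting to PHz: f = 15040 PHz ≈ 1.50 × 10^4 PHz.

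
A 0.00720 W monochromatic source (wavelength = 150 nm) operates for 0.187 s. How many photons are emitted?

1.02·10^15 photons

Total energy: E_total = P·t = 0.00720 × 0.187 = 0.001346 J.
Per-photon energy: E = 1.324·10^-18 J.
N = E_total / E_photon = 1.02·10^15.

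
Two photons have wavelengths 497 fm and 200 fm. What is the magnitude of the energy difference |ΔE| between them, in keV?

Using E = hc/λ: E₁ = 3.997e-13 J, E₂ = 9.932e-13 J.
|ΔE| = |3.997e-13 − 9.932e-13| = 5.94e-13 J = 3700 keV.

3700 keV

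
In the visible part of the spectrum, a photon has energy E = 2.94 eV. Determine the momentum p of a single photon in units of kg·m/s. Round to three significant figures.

Take c = 2.99792458e8 m/s, 1 eV = 1.602176634e-19 J.
First convert: E = 2.94 eV = 4.7104e-19 J.
The photon relation is p = E/c, giving p = 1.571e-27 kg·m/s.
So p ≈ 1.57e-27 kg·m/s.

1.57e-27 kg·m/s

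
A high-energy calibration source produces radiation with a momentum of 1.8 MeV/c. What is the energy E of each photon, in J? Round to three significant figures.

2.88e-13 J

(c = 2.99792458e8 m/s, 1 eV = 1.602176634e-19 J.)
Convert to SI: p = 1.8 MeV/c = 9.6197e-22 kg·m/s.
Since E = pc for a photon, E = 2.884e-13 J.
So E ≈ 2.88e-13 J.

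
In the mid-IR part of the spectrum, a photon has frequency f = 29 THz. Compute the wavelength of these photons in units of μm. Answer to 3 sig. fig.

Take c = 2.99792458·10^8 m/s.
First convert: f = 29 THz = 2.9·10^13 Hz.
The photon relation is λ = c/f, giving λ = 1.034·10^-5 m.
Converting to μm: λ = 10.34 μm ≈ 10.3 μm.

10.3 μm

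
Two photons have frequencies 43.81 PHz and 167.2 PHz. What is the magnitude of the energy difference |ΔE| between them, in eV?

510 eV

Using E = hf: E₁ = 2.9029·10^-17 J, E₂ = 1.1079·10^-16 J.
|ΔE| = |2.9029·10^-17 − 1.1079·10^-16| = 8.18·10^-17 J = 510 eV.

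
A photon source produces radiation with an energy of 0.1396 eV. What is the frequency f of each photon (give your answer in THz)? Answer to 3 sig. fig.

33.8 THz

In SI units: E = 0.1396 eV = 2.2366e-20 J.
Apply f = E/h: f = 3.376e13 Hz.
Converting to THz: f = 33.76 THz ≈ 33.8 THz.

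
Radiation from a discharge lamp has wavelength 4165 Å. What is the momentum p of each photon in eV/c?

2.98 eV/c

Convert to SI: λ = 4165 Å = 4.165 × 10^-7 m.
For a photon p = h/λ, so p = 1.591 × 10^-27 kg·m/s.
Converting to eV/c: p = 2.977 eV/c ≈ 2.98 eV/c.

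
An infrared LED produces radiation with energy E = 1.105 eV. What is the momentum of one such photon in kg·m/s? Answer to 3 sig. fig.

5.91 × 10^-28 kg·m/s

Take c = 2.99792458 × 10^8 m/s, 1 eV = 1.602176634 × 10^-19 J.
Convert to SI: E = 1.105 eV = 1.7704 × 10^-19 J.
Apply p = E/c: p = 5.905 × 10^-28 kg·m/s.
So p ≈ 5.91 × 10^-28 kg·m/s.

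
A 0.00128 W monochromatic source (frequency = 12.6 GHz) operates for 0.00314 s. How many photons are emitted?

4.81 × 10^17 photons

Total energy: E_total = P·t = 0.00128 × 0.00314 = 4.019 × 10^-6 J.
Per-photon energy: E = 8.349 × 10^-24 J.
N = E_total / E_photon = 4.81 × 10^17.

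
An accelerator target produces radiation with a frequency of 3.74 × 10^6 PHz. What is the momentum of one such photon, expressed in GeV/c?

Convert to SI: f = 3.74 × 10^6 PHz = 3.74 × 10^21 Hz.
The photon relation is p = hf/c, giving p = 8.266 × 10^-21 kg·m/s.
Converting to GeV/c: p = 0.01547 GeV/c ≈ 0.0155 GeV/c.

0.0155 GeV/c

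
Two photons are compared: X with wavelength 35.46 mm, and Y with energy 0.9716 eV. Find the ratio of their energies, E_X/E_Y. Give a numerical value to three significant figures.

E_X = 5.602e-24 J (from wavelength = 35.46 mm, via E = hc/λ).
E_Y = 1.557e-19 J (from energy = 0.9716 eV, via E given directly).
Ratio = 5.602e-24 / 1.557e-19 = 3.60e-5.

3.60e-5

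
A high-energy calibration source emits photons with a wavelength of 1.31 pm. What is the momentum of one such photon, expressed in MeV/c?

0.946 MeV/c

Convert to SI: λ = 1.31 pm = 1.31·10^-12 m.
For a photon p = h/λ, so p = 5.058·10^-22 kg·m/s.
Converting to MeV/c: p = 0.9464 MeV/c ≈ 0.946 MeV/c.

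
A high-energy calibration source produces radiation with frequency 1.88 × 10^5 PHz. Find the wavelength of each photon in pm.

1.59 pm

Convert to SI: f = 1.88 × 10^5 PHz = 1.88 × 10^20 Hz.
Apply λ = c/f: λ = 1.595 × 10^-12 m.
Converting to pm: λ = 1.595 pm ≈ 1.59 pm.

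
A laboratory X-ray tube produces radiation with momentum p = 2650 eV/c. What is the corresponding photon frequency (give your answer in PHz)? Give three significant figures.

(h = 6.62607015 × 10^-34 J·s, c = 2.99792458 × 10^8 m/s, 1 eV = 1.602176634 × 10^-19 J.)
In SI units: p = 2650 eV/c = 1.4162 × 10^-24 kg·m/s.
For a photon f = pc/h, so f = 6.408 × 10^17 Hz.
Converting to PHz: f = 640.8 PHz ≈ 641 PHz.

641 PHz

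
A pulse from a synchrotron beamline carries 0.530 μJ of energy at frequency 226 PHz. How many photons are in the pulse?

Per-photon energy: E = 1.497e-16 J (from frequency = 226 PHz).
N = E_total / E_photon = 5.30e-7 J / 1.497e-16 J = 3.54e9.

3.54e9 photons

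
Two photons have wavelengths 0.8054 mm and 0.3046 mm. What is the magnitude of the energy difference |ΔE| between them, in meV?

2.53 meV

Using E = hc/λ: E₁ = 2.4664 × 10^-22 J, E₂ = 6.5215 × 10^-22 J.
|ΔE| = |2.4664 × 10^-22 − 6.5215 × 10^-22| = 4.06 × 10^-22 J = 2.53 meV.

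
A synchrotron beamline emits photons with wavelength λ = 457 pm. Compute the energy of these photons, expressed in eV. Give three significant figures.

2710 eV

In SI units: λ = 457 pm = 4.57 × 10^-10 m.
Since E = hc/λ for a photon, E = 4.347 × 10^-16 J.
Converting to eV: E = 2713 eV ≈ 2710 eV.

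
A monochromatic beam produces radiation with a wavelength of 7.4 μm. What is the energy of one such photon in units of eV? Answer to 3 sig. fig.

(h = 6.62607015 × 10^-34 J·s, c = 2.99792458 × 10^8 m/s, 1 eV = 1.602176634 × 10^-19 J.)
First convert: λ = 7.4 μm = 7.4 × 10^-6 m.
For a photon E = hc/λ, so E = 2.684 × 10^-20 J.
Converting to eV: E = 0.1675 eV ≈ 0.168 eV.

0.168 eV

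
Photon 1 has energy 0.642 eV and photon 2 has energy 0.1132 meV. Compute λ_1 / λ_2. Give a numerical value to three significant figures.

λ_1 = 1.931 × 10^-6 m (from energy = 0.642 eV, via λ = hc/E).
λ_2 = 0.01095 m (from energy = 0.1132 meV, via λ = hc/E).
Ratio = 1.931 × 10^-6 / 0.01095 = 1.76 × 10^-4.

1.76 × 10^-4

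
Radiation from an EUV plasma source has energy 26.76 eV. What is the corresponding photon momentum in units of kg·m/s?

1.43 × 10^-26 kg·m/s

First convert: E = 26.76 eV = 4.2874 × 10^-18 J.
For a photon p = E/c, so p = 1.430 × 10^-26 kg·m/s.
So p ≈ 1.43 × 10^-26 kg·m/s.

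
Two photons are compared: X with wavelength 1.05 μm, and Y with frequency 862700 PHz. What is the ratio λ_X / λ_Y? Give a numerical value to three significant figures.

3.02 × 10^6

λ_X = 1.050 × 10^-6 m (from wavelength = 1.05 μm, via λ given directly).
λ_Y = 3.475 × 10^-13 m (from frequency = 862700 PHz, via λ = c/f).
Ratio = 1.050 × 10^-6 / 3.475 × 10^-13 = 3.02 × 10^6.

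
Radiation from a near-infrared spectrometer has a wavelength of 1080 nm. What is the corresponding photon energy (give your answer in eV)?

In SI units: λ = 1080 nm = 1.08e-6 m.
The photon relation is E = hc/λ, giving E = 1.839e-19 J.
Converting to eV: E = 1.148 eV ≈ 1.15 eV.

1.15 eV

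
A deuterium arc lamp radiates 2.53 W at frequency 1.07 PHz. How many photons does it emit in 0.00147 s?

Total energy: E_total = P·t = 2.53 × 0.00147 = 0.003719 J.
Per-photon energy: E = 7.090 × 10^-19 J.
N = E_total / E_photon = 5.25 × 10^15.

5.25 × 10^15 photons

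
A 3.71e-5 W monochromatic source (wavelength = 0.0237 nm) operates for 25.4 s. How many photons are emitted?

1.12e11 photons

Total energy: E_total = P·t = 3.71e-5 × 25.4 = 9.423e-4 J.
Per-photon energy: E = 8.382e-15 J.
N = E_total / E_photon = 1.12e11.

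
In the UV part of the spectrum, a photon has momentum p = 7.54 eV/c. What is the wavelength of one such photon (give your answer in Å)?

Take h = 6.62607015e-34 J·s, c = 2.99792458e8 m/s, 1 eV = 1.602176634e-19 J.
Convert to SI: p = 7.54 eV/c = 4.0296e-27 kg·m/s.
Apply λ = h/p: λ = 1.644e-7 m.
Converting to Å: λ = 1644 Å ≈ 1640 Å.

1640 Å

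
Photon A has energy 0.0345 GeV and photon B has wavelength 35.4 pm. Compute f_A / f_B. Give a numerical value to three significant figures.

f_A = 8.342 × 10^21 Hz (from energy = 0.0345 GeV, via f = E/h).
f_B = 8.469 × 10^18 Hz (from wavelength = 35.4 pm, via f = c/λ).
Ratio = 8.342 × 10^21 / 8.469 × 10^18 = 985.

985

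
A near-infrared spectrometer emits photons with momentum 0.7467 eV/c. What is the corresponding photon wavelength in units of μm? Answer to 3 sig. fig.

Take h = 6.62607015 × 10^-34 J·s, c = 2.99792458 × 10^8 m/s, 1 eV = 1.602176634 × 10^-19 J.
Convert to SI: p = 0.7467 eV/c = 3.9906 × 10^-28 kg·m/s.
For a photon λ = h/p, so λ = 1.660 × 10^-6 m.
Converting to μm: λ = 1.660 μm ≈ 1.66 μm.

1.66 μm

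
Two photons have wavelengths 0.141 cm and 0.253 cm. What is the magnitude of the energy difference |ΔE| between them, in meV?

Using E = hc/λ: E₁ = 1.409·10^-22 J, E₂ = 7.852·10^-23 J.
|ΔE| = |1.409·10^-22 − 7.852·10^-23| = 6.24·10^-23 J = 0.389 meV.

0.389 meV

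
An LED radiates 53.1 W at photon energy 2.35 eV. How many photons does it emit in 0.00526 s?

Total energy: E_total = P·t = 53.1 × 0.00526 = 0.2793 J.
Per-photon energy: E = 3.765 × 10^-19 J.
N = E_total / E_photon = 7.42 × 10^17.

7.42 × 10^17 photons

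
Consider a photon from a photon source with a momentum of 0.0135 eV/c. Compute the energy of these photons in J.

First convert: p = 0.0135 eV/c = 7.2148e-30 kg·m/s.
The photon relation is E = pc, giving E = 2.163e-21 J.
So E ≈ 2.16e-21 J.

2.16e-21 J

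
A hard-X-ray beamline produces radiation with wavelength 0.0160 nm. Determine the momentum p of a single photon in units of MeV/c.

0.0775 MeV/c

Take h = 6.62607015 × 10^-34 J·s, c = 2.99792458 × 10^8 m/s, 1 eV = 1.602176634 × 10^-19 J.
In SI units: λ = 0.0160 nm = 1.60 × 10^-11 m.
The photon relation is p = h/λ, giving p = 4.141 × 10^-23 kg·m/s.
Converting to MeV/c: p = 0.07749 MeV/c ≈ 0.0775 MeV/c.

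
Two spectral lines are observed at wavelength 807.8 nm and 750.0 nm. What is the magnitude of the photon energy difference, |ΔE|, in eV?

Using E = hc/λ: E₁ = 2.4591e-19 J, E₂ = 2.6486e-19 J.
|ΔE| = |2.4591e-19 − 2.6486e-19| = 1.90e-20 J = 0.118 eV.

0.118 eV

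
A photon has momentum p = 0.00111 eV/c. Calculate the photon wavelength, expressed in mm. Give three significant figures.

Convert to SI: p = 0.00111 eV/c = 5.9322·10^-31 kg·m/s.
For a photon λ = h/p, so λ = 0.001117 m.
Converting to mm: λ = 1.117 mm ≈ 1.12 mm.

1.12 mm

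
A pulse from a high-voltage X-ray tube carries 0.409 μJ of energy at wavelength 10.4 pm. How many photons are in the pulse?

Per-photon energy: E = 1.910e-14 J (from wavelength = 10.4 pm).
N = E_total / E_photon = 4.09e-7 J / 1.910e-14 J = 2.14e7.

2.14e7 photons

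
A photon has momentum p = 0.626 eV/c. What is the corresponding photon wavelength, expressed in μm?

In SI units: p = 0.626 eV/c = 3.3455e-28 kg·m/s.
For a photon λ = h/p, so λ = 1.981e-6 m.
Converting to μm: λ = 1.981 μm ≈ 1.98 μm.

1.98 μm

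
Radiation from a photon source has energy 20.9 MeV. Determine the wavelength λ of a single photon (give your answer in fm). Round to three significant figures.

59.3 fm

(h = 6.62607015e-34 J·s, c = 2.99792458e8 m/s, 1 eV = 1.602176634e-19 J.)
In SI units: E = 20.9 MeV = 3.3485e-12 J.
The photon relation is λ = hc/E, giving λ = 5.932e-14 m.
Converting to fm: λ = 59.32 fm ≈ 59.3 fm.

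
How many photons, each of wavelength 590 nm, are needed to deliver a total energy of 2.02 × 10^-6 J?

Per-photon energy: E = 3.367 × 10^-19 J (from wavelength = 590 nm).
N = E_total / E_photon = 2.02 × 10^-6 J / 3.367 × 10^-19 J = 6.00 × 10^12.

6.00 × 10^12 photons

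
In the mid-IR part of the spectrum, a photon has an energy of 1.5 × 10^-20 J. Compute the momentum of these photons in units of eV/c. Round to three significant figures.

Take c = 2.99792458 × 10^8 m/s, 1 eV = 1.602176634 × 10^-19 J.
Since p = E/c for a photon, p = 5.003 × 10^-29 kg·m/s.
Converting to eV/c: p = 0.09362 eV/c ≈ 0.0936 eV/c.

0.0936 eV/c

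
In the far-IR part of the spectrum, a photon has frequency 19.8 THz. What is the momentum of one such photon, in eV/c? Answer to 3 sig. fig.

0.0819 eV/c

First convert: f = 19.8 THz = 1.98 × 10^13 Hz.
Since p = hf/c for a photon, p = 4.376 × 10^-29 kg·m/s.
Converting to eV/c: p = 0.08189 eV/c ≈ 0.0819 eV/c.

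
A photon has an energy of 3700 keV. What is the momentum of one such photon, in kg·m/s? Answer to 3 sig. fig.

1.98e-21 kg·m/s

Convert to SI: E = 3700 keV = 5.9281e-13 J.
Since p = E/c for a photon, p = 1.977e-21 kg·m/s.
So p ≈ 1.98e-21 kg·m/s.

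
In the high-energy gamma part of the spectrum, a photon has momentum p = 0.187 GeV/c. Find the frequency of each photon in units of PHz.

4.52e7 PHz

Use h = 6.62607015e-34 J·s, c = 2.99792458e8 m/s, 1 eV = 1.602176634e-19 J.
First convert: p = 0.187 GeV/c = 9.9938e-20 kg·m/s.
Apply f = pc/h: f = 4.522e22 Hz.
Converting to PHz: f = 4.522e7 PHz ≈ 4.52e7 PHz.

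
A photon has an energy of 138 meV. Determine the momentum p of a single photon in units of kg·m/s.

7.38e-29 kg·m/s

Convert to SI: E = 138 meV = 2.2110e-20 J.
The photon relation is p = E/c, giving p = 7.375e-29 kg·m/s.
So p ≈ 7.38e-29 kg·m/s.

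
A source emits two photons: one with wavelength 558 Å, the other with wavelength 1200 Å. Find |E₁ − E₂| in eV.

11.9 eV

Using E = hc/λ: E₁ = 3.560 × 10^-18 J, E₂ = 1.655 × 10^-18 J.
|ΔE| = |3.560 × 10^-18 − 1.655 × 10^-18| = 1.90 × 10^-18 J = 11.9 eV.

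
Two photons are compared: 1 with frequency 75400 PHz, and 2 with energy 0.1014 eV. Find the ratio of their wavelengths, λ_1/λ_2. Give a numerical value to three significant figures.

λ_1 = 3.976 × 10^-12 m (from frequency = 75400 PHz, via λ = c/f).
λ_2 = 1.223 × 10^-5 m (from energy = 0.1014 eV, via λ = hc/E).
Ratio = 3.976 × 10^-12 / 1.223 × 10^-5 = 3.25 × 10^-7.

3.25 × 10^-7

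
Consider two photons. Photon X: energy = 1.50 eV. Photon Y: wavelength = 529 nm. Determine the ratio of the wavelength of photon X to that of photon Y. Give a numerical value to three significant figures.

1.56

λ_X = 8.266 × 10^-7 m (from energy = 1.50 eV, via λ = hc/E).
λ_Y = 5.290 × 10^-7 m (from wavelength = 529 nm, via λ given directly).
Ratio = 8.266 × 10^-7 / 5.290 × 10^-7 = 1.56.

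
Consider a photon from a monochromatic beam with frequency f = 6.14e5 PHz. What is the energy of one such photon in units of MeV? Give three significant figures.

In SI units: f = 6.14e5 PHz = 6.14e20 Hz.
The photon relation is E = hf, giving E = 4.068e-13 J.
Converting to MeV: E = 2.539 MeV ≈ 2.54 MeV.

2.54 MeV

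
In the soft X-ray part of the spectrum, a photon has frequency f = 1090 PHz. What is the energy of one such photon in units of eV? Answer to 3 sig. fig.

Convert to SI: f = 1090 PHz = 1.09·10^18 Hz.
Apply E = hf: E = 7.222·10^-16 J.
Converting to eV: E = 4508 eV ≈ 4510 eV.

4510 eV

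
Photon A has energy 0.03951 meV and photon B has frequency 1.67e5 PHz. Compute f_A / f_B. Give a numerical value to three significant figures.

f_A = 9.553e9 Hz (from energy = 0.03951 meV, via f = E/h).
f_B = 1.670e20 Hz (from frequency = 1.67e5 PHz, via f given directly).
Ratio = 9.553e9 / 1.670e20 = 5.72e-11.

5.72e-11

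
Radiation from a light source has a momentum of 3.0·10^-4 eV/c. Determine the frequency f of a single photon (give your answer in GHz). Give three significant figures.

72.5 GHz

In SI units: p = 3.0·10^-4 eV/c = 1.6033·10^-31 kg·m/s.
Apply f = pc/h: f = 7.254·10^10 Hz.
Converting to GHz: f = 72.54 GHz ≈ 72.5 GHz.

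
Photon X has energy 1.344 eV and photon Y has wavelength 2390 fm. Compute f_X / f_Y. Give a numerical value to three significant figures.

f_X = 3.250 × 10^14 Hz (from energy = 1.344 eV, via f = E/h).
f_Y = 1.254 × 10^20 Hz (from wavelength = 2390 fm, via f = c/λ).
Ratio = 3.250 × 10^14 / 1.254 × 10^20 = 2.59 × 10^-6.

2.59 × 10^-6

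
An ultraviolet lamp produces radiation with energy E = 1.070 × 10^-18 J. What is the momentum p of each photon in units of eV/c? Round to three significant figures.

The photon relation is p = E/c, giving p = 3.569 × 10^-27 kg·m/s.
Converting to eV/c: p = 6.678 eV/c ≈ 6.68 eV/c.

6.68 eV/c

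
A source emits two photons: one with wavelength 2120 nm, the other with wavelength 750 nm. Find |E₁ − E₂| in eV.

Using E = hc/λ: E₁ = 9.370 × 10^-20 J, E₂ = 2.649 × 10^-19 J.
|ΔE| = |9.370 × 10^-20 − 2.649 × 10^-19| = 1.71 × 10^-19 J = 1.07 eV.

1.07 eV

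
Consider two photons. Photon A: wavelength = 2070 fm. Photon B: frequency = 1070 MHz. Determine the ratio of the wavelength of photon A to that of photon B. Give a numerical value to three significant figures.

λ_A = 2.070e-12 m (from wavelength = 2070 fm, via λ given directly).
λ_B = 0.2802 m (from frequency = 1070 MHz, via λ = c/f).
Ratio = 2.070e-12 / 0.2802 = 7.39e-12.

7.39e-12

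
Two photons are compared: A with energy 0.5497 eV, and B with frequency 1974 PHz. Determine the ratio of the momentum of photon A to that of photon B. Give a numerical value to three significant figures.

p_A = 2.938 × 10^-28 kg·m/s (from energy = 0.5497 eV, via p = E/c).
p_B = 4.363 × 10^-24 kg·m/s (from frequency = 1974 PHz, via p = hf/c).
Ratio = 2.938 × 10^-28 / 4.363 × 10^-24 = 6.73 × 10^-5.

6.73 × 10^-5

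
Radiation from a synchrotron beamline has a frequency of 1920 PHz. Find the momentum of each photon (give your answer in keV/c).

Take h = 6.62607015e-34 J·s, c = 2.99792458e8 m/s, 1 eV = 1.602176634e-19 J.
In SI units: f = 1920 PHz = 1.92e18 Hz.
The photon relation is p = hf/c, giving p = 4.244e-24 kg·m/s.
Converting to keV/c: p = 7.940 keV/c ≈ 7.94 keV/c.

7.94 keV/c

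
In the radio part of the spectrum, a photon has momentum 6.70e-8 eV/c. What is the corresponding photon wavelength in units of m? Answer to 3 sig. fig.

In SI units: p = 6.70e-8 eV/c = 3.5807e-35 kg·m/s.
Apply λ = h/p: λ = 18.51 m.
So λ ≈ 18.5 m.

18.5 m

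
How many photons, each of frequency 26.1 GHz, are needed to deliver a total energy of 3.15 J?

1.82·10^23 photons

Per-photon energy: E = 1.729·10^-23 J (from frequency = 26.1 GHz).
N = E_total / E_photon = 3.15 J / 1.729·10^-23 J = 1.82·10^23.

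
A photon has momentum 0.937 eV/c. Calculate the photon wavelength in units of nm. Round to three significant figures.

In SI units: p = 0.937 eV/c = 5.0076e-28 kg·m/s.
Apply λ = h/p: λ = 1.323e-6 m.
Converting to nm: λ = 1323 nm ≈ 1320 nm.

1320 nm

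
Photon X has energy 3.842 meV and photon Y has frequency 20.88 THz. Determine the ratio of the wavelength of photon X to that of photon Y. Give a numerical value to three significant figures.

λ_X = 3.227 × 10^-4 m (from energy = 3.842 meV, via λ = hc/E).
λ_Y = 1.436 × 10^-5 m (from frequency = 20.88 THz, via λ = c/f).
Ratio = 3.227 × 10^-4 / 1.436 × 10^-5 = 22.5.

22.5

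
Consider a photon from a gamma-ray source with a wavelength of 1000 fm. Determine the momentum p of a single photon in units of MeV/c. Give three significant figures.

Convert to SI: λ = 1000 fm = 1.0 × 10^-12 m.
The photon relation is p = h/λ, giving p = 6.626 × 10^-22 kg·m/s.
Converting to MeV/c: p = 1.240 MeV/c ≈ 1.24 MeV/c.

1.24 MeV/c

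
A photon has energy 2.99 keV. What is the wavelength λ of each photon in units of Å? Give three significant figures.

First convert: E = 2.99 keV = 4.7905 × 10^-16 J.
The photon relation is λ = hc/E, giving λ = 4.147 × 10^-10 m.
Converting to Å: λ = 4.147 Å ≈ 4.15 Å.

4.15 Å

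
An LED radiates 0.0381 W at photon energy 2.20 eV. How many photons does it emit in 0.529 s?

Total energy: E_total = P·t = 0.0381 × 0.529 = 0.02015 J.
Per-photon energy: E = 3.525e-19 J.
N = E_total / E_photon = 5.72e16.

5.72e16 photons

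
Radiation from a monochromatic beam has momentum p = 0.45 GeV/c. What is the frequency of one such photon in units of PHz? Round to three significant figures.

1.09 × 10^8 PHz

Use h = 6.62607015 × 10^-34 J·s, c = 2.99792458 × 10^8 m/s, 1 eV = 1.602176634 × 10^-19 J.
In SI units: p = 0.45 GeV/c = 2.4049 × 10^-19 kg·m/s.
The photon relation is f = pc/h, giving f = 1.088 × 10^23 Hz.
Converting to PHz: f = 1.088 × 10^8 PHz ≈ 1.09 × 10^8 PHz.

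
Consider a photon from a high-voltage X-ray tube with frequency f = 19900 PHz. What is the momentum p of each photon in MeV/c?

Take h = 6.62607015e-34 J·s, c = 2.99792458e8 m/s, 1 eV = 1.602176634e-19 J.
In SI units: f = 19900 PHz = 1.99e19 Hz.
For a photon p = hf/c, so p = 4.398e-23 kg·m/s.
Converting to MeV/c: p = 0.08230 MeV/c ≈ 0.0823 MeV/c.

0.0823 MeV/c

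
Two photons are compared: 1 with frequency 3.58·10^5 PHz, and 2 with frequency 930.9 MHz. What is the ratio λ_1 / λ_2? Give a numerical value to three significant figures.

2.60·10^-12

λ_1 = 8.374·10^-13 m (from frequency = 3.58·10^5 PHz, via λ = c/f).
λ_2 = 0.3220 m (from frequency = 930.9 MHz, via λ = c/f).
Ratio = 8.374·10^-13 / 0.3220 = 2.60·10^-12.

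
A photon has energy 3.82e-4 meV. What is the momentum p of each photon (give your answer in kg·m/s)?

Convert to SI: E = 3.82e-4 meV = 6.1203e-26 J.
Apply p = E/c: p = 2.042e-34 kg·m/s.
So p ≈ 2.04e-34 kg·m/s.

2.04e-34 kg·m/s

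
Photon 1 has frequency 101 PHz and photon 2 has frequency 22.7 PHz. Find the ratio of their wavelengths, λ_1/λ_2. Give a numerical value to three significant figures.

0.225

λ_1 = 2.968e-9 m (from frequency = 101 PHz, via λ = c/f).
λ_2 = 1.321e-8 m (from frequency = 22.7 PHz, via λ = c/f).
Ratio = 2.968e-9 / 1.321e-8 = 0.225.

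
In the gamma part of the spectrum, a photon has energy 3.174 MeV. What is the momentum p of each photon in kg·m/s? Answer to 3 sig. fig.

1.70 × 10^-21 kg·m/s

Use c = 2.99792458 × 10^8 m/s, 1 eV = 1.602176634 × 10^-19 J.
First convert: E = 3.174 MeV = 5.0853 × 10^-13 J.
The photon relation is p = E/c, giving p = 1.696 × 10^-21 kg·m/s.
So p ≈ 1.70 × 10^-21 kg·m/s.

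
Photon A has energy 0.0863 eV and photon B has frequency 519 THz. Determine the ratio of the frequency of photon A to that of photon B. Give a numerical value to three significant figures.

0.0402

f_A = 2.087e13 Hz (from energy = 0.0863 eV, via f = E/h).
f_B = 5.190e14 Hz (from frequency = 519 THz, via f given directly).
Ratio = 2.087e13 / 5.190e14 = 0.0402.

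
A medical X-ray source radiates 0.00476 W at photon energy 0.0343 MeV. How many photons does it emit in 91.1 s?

7.89 × 10^13 photons

Total energy: E_total = P·t = 0.00476 × 91.1 = 0.4336 J.
Per-photon energy: E = 5.495 × 10^-15 J.
N = E_total / E_photon = 7.89 × 10^13.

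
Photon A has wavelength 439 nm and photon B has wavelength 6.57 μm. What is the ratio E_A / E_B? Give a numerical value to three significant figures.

E_A = 4.525e-19 J (from wavelength = 439 nm, via E = hc/λ).
E_B = 3.024e-20 J (from wavelength = 6.57 μm, via E = hc/λ).
Ratio = 4.525e-19 / 3.024e-20 = 15.0.

15.0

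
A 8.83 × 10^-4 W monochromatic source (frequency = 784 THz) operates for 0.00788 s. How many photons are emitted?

Total energy: E_total = P·t = 8.83 × 10^-4 × 0.00788 = 6.958 × 10^-6 J.
Per-photon energy: E = 5.195 × 10^-19 J.
N = E_total / E_photon = 1.34 × 10^13.

1.34 × 10^13 photons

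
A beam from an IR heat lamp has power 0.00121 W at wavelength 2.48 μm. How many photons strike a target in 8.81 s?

Total energy: E_total = P·t = 0.00121 × 8.81 = 0.01066 J.
Per-photon energy: E = 8.010 × 10^-20 J.
N = E_total / E_photon = 1.33 × 10^17.

1.33 × 10^17 photons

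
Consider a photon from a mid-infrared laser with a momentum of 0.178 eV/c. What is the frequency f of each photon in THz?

43.0 THz

Convert to SI: p = 0.178 eV/c = 9.5128 × 10^-29 kg·m/s.
Apply f = pc/h: f = 4.304 × 10^13 Hz.
Converting to THz: f = 43.04 THz ≈ 43.0 THz.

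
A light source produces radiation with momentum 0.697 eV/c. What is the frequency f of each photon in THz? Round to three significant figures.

169 THz

In SI units: p = 0.697 eV/c = 3.7250e-28 kg·m/s.
Apply f = pc/h: f = 1.685e14 Hz.
Converting to THz: f = 168.5 THz ≈ 169 THz.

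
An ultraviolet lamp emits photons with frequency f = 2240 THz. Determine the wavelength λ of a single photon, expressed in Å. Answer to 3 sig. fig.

1340 Å

Take c = 2.99792458e8 m/s.
First convert: f = 2240 THz = 2.24e15 Hz.
Since λ = c/f for a photon, λ = 1.338e-7 m.
Converting to Å: λ = 1338 Å ≈ 1340 Å.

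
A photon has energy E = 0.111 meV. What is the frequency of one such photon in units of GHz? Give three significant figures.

26.8 GHz

In SI units: E = 0.111 meV = 1.7784·10^-23 J.
The photon relation is f = E/h, giving f = 2.684·10^10 Hz.
Converting to GHz: f = 26.84 GHz ≈ 26.8 GHz.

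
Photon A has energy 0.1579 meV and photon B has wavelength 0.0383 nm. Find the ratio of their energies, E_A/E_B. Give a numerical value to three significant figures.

E_A = 2.530 × 10^-23 J (from energy = 0.1579 meV, via E given directly).
E_B = 5.187 × 10^-15 J (from wavelength = 0.0383 nm, via E = hc/λ).
Ratio = 2.530 × 10^-23 / 5.187 × 10^-15 = 4.88 × 10^-9.

4.88 × 10^-9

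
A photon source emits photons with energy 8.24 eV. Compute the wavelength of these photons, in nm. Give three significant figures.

150 nm

(h = 6.62607015e-34 J·s, c = 2.99792458e8 m/s, 1 eV = 1.602176634e-19 J.)
First convert: E = 8.24 eV = 1.3202e-18 J.
For a photon λ = hc/E, so λ = 1.505e-7 m.
Converting to nm: λ = 150.5 nm ≈ 150 nm.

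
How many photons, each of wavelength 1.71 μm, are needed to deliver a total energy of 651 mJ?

Per-photon energy: E = 1.162·10^-19 J (from wavelength = 1.71 μm).
N = E_total / E_photon = 0.651 J / 1.162·10^-19 J = 5.60·10^18.

5.60·10^18 photons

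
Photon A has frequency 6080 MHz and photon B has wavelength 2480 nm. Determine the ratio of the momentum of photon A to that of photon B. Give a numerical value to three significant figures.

5.03 × 10^-5

p_A = 1.344 × 10^-32 kg·m/s (from frequency = 6080 MHz, via p = hf/c).
p_B = 2.672 × 10^-28 kg·m/s (from wavelength = 2480 nm, via p = h/λ).
Ratio = 1.344 × 10^-32 / 2.672 × 10^-28 = 5.03 × 10^-5.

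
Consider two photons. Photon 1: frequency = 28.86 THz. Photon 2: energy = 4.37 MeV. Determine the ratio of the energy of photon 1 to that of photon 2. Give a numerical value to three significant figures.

2.73e-8

E_1 = 1.912e-20 J (from frequency = 28.86 THz, via E = hf).
E_2 = 7.002e-13 J (from energy = 4.37 MeV, via E given directly).
Ratio = 1.912e-20 / 7.002e-13 = 2.73e-8.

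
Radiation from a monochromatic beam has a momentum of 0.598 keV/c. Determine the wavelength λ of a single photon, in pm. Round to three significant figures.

2070 pm

Use h = 6.62607015·10^-34 J·s, c = 2.99792458·10^8 m/s, 1 eV = 1.602176634·10^-19 J.
First convert: p = 0.598 keV/c = 3.1959·10^-25 kg·m/s.
For a photon λ = h/p, so λ = 2.073·10^-9 m.
Converting to pm: λ = 2073 pm ≈ 2070 pm.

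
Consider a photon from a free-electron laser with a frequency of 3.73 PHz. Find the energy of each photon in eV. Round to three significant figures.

In SI units: f = 3.73 PHz = 3.73e15 Hz.
The photon relation is E = hf, giving E = 2.472e-18 J.
Converting to eV: E = 15.43 eV ≈ 15.4 eV.

15.4 eV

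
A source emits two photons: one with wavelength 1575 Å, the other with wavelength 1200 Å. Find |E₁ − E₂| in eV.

Using E = hc/λ: E₁ = 1.2612 × 10^-18 J, E₂ = 1.6554 × 10^-18 J.
|ΔE| = |1.2612 × 10^-18 − 1.6554 × 10^-18| = 3.94 × 10^-19 J = 2.46 eV.

2.46 eV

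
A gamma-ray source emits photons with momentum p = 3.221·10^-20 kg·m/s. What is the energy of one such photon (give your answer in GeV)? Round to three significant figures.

(c = 2.99792458·10^8 m/s, 1 eV = 1.602176634·10^-19 J.)
For a photon E = pc, so E = 9.656·10^-12 J.
Converting to GeV: E = 0.06027 GeV ≈ 0.0603 GeV.

0.0603 GeV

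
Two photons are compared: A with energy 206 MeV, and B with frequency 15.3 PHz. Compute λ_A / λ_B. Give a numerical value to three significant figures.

λ_A = 6.019·10^-15 m (from energy = 206 MeV, via λ = hc/E).
λ_B = 1.959·10^-8 m (from frequency = 15.3 PHz, via λ = c/f).
Ratio = 6.019·10^-15 / 1.959·10^-8 = 3.07·10^-7.

3.07·10^-7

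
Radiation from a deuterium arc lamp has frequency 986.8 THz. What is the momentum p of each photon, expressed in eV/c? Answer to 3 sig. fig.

(h = 6.62607015e-34 J·s, c = 2.99792458e8 m/s, 1 eV = 1.602176634e-19 J.)
In SI units: f = 986.8 THz = 9.868e14 Hz.
Apply p = hf/c: p = 2.181e-27 kg·m/s.
Converting to eV/c: p = 4.081 eV/c ≈ 4.08 eV/c.

4.08 eV/c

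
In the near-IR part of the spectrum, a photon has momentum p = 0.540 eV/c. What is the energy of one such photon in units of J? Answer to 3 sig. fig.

8.65e-20 J

In SI units: p = 0.540 eV/c = 2.8859e-28 kg·m/s.
Apply E = pc: E = 8.652e-20 J.
So E ≈ 8.65e-20 J.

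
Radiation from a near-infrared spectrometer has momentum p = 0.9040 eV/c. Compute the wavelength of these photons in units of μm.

First convert: p = 0.9040 eV/c = 4.8312 × 10^-28 kg·m/s.
Since λ = h/p for a photon, λ = 1.372 × 10^-6 m.
Converting to μm: λ = 1.372 μm ≈ 1.37 μm.

1.37 μm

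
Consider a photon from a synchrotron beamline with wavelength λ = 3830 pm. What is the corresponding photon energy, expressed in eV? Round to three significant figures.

Take h = 6.62607015e-34 J·s, c = 2.99792458e8 m/s, 1 eV = 1.602176634e-19 J.
In SI units: λ = 3830 pm = 3.83e-9 m.
Since E = hc/λ for a photon, E = 5.187e-17 J.
Converting to eV: E = 323.7 eV ≈ 324 eV.

324 eV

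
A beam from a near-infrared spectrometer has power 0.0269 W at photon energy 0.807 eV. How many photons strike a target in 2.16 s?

Total energy: E_total = P·t = 0.0269 × 2.16 = 0.05810 J.
Per-photon energy: E = 1.293e-19 J.
N = E_total / E_photon = 4.49e17.

4.49e17 photons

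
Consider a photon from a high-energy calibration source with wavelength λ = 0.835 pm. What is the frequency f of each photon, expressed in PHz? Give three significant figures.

(c = 2.99792458·10^8 m/s.)
In SI units: λ = 0.835 pm = 8.35·10^-13 m.
Apply f = c/λ: f = 3.590·10^20 Hz.
Converting to PHz: f = 359000 PHz ≈ 3.59·10^5 PHz.

3.59·10^5 PHz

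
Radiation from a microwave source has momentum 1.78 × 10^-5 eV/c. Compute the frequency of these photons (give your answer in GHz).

Use h = 6.62607015 × 10^-34 J·s, c = 2.99792458 × 10^8 m/s, 1 eV = 1.602176634 × 10^-19 J.
First convert: p = 1.78 × 10^-5 eV/c = 9.5128 × 10^-33 kg·m/s.
Apply f = pc/h: f = 4.304 × 10^9 Hz.
Converting to GHz: f = 4.304 GHz ≈ 4.30 GHz.

4.30 GHz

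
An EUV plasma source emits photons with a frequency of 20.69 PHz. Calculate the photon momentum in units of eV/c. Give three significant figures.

First convert: f = 20.69 PHz = 2.069e16 Hz.
Apply p = hf/c: p = 4.573e-26 kg·m/s.
Converting to eV/c: p = 85.57 eV/c ≈ 85.6 eV/c.

85.6 eV/c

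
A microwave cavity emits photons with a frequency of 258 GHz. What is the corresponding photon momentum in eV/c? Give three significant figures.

1.07e-3 eV/c

First convert: f = 258 GHz = 2.58e11 Hz.
Apply p = hf/c: p = 5.702e-31 kg·m/s.
Converting to eV/c: p = 0.001067 eV/c ≈ 1.07e-3 eV/c.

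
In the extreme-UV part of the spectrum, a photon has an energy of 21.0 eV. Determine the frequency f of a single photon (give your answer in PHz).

5.08 PHz

First convert: E = 21.0 eV = 3.3646 × 10^-18 J.
For a photon f = E/h, so f = 5.078 × 10^15 Hz.
Converting to PHz: f = 5.078 PHz ≈ 5.08 PHz.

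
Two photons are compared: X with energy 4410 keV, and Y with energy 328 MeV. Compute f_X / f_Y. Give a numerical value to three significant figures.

f_X = 1.066 × 10^21 Hz (from energy = 4410 keV, via f = E/h).
f_Y = 7.931 × 10^22 Hz (from energy = 328 MeV, via f = E/h).
Ratio = 1.066 × 10^21 / 7.931 × 10^22 = 0.0134.

0.0134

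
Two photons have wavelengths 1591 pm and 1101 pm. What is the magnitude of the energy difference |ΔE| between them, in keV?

0.347 keV

Using E = hc/λ: E₁ = 1.2486 × 10^-16 J, E₂ = 1.8042 × 10^-16 J.
|ΔE| = |1.2486 × 10^-16 − 1.8042 × 10^-16| = 5.56 × 10^-17 J = 0.347 keV.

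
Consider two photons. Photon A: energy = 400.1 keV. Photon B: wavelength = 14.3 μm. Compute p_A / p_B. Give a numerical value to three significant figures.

p_A = 2.138 × 10^-22 kg·m/s (from energy = 400.1 keV, via p = E/c).
p_B = 4.634 × 10^-29 kg·m/s (from wavelength = 14.3 μm, via p = h/λ).
Ratio = 2.138 × 10^-22 / 4.634 × 10^-29 = 4.61 × 10^6.

4.61 × 10^6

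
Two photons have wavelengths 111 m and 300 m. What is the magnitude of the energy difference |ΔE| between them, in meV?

Using E = hc/λ: E₁ = 1.790 × 10^-27 J, E₂ = 6.621 × 10^-28 J.
|ΔE| = |1.790 × 10^-27 − 6.621 × 10^-28| = 1.13 × 10^-27 J = 7.04 × 10^-6 meV.

7.04 × 10^-6 meV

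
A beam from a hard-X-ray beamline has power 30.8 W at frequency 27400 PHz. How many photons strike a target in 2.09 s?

3.55·10^15 photons

Total energy: E_total = P·t = 30.8 × 2.09 = 64.37 J.
Per-photon energy: E = 1.816·10^-14 J.
N = E_total / E_photon = 3.55·10^15.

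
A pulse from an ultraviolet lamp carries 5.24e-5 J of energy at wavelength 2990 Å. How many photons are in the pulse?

7.89e13 photons

Per-photon energy: E = 6.644e-19 J (from wavelength = 2990 Å).
N = E_total / E_photon = 5.24e-5 J / 6.644e-19 J = 7.89e13.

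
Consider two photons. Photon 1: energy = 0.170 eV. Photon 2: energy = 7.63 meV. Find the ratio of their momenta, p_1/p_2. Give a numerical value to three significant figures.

22.3

p_1 = 9.085e-29 kg·m/s (from energy = 0.170 eV, via p = E/c).
p_2 = 4.078e-30 kg·m/s (from energy = 7.63 meV, via p = E/c).
Ratio = 9.085e-29 / 4.078e-30 = 22.3.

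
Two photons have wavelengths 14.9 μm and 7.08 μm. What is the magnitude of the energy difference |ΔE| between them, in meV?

Using E = hc/λ: E₁ = 1.333e-20 J, E₂ = 2.806e-20 J.
|ΔE| = |1.333e-20 − 2.806e-20| = 1.47e-20 J = 91.9 meV.

91.9 meV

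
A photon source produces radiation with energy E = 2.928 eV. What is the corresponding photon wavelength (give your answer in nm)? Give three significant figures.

Take h = 6.62607015e-34 J·s, c = 2.99792458e8 m/s, 1 eV = 1.602176634e-19 J.
In SI units: E = 2.928 eV = 4.6912e-19 J.
The photon relation is λ = hc/E, giving λ = 4.234e-7 m.
Converting to nm: λ = 423.4 nm ≈ 423 nm.

423 nm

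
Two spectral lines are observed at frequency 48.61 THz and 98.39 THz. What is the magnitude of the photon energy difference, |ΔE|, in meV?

206 meV

Using E = hf: E₁ = 3.2209e-20 J, E₂ = 6.5194e-20 J.
|ΔE| = |3.2209e-20 − 6.5194e-20| = 3.30e-20 J = 206 meV.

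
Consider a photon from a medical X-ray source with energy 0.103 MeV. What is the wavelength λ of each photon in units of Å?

First convert: E = 0.103 MeV = 1.6502e-14 J.
The photon relation is λ = hc/E, giving λ = 1.204e-11 m.
Converting to Å: λ = 0.1204 Å ≈ 0.120 Å.

0.120 Å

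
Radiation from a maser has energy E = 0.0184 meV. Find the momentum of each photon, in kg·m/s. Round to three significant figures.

9.83 × 10^-33 kg·m/s

Use c = 2.99792458 × 10^8 m/s, 1 eV = 1.602176634 × 10^-19 J.
First convert: E = 0.0184 meV = 2.9480 × 10^-24 J.
The photon relation is p = E/c, giving p = 9.833 × 10^-33 kg·m/s.
So p ≈ 9.83 × 10^-33 kg·m/s.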